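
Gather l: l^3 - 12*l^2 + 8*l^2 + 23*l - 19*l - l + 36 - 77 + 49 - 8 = l^3 - 4*l^2 + 3*l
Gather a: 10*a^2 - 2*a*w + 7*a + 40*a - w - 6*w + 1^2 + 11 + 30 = 10*a^2 + a*(47 - 2*w) - 7*w + 42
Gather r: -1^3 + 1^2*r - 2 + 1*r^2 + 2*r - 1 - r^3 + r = -r^3 + r^2 + 4*r - 4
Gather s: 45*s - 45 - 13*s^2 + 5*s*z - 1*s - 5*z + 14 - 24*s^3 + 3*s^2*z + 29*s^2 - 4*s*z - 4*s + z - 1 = -24*s^3 + s^2*(3*z + 16) + s*(z + 40) - 4*z - 32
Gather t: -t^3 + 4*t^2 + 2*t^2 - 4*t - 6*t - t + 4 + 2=-t^3 + 6*t^2 - 11*t + 6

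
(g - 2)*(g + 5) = g^2 + 3*g - 10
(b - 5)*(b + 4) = b^2 - b - 20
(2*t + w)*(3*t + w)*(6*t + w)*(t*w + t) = 36*t^4*w + 36*t^4 + 36*t^3*w^2 + 36*t^3*w + 11*t^2*w^3 + 11*t^2*w^2 + t*w^4 + t*w^3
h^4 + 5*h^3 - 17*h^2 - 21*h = h*(h - 3)*(h + 1)*(h + 7)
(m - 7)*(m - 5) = m^2 - 12*m + 35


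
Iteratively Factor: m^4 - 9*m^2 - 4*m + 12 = (m + 2)*(m^3 - 2*m^2 - 5*m + 6) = (m + 2)^2*(m^2 - 4*m + 3) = (m - 1)*(m + 2)^2*(m - 3)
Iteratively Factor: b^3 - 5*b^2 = (b)*(b^2 - 5*b) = b^2*(b - 5)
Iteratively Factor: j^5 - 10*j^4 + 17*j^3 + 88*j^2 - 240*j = (j - 4)*(j^4 - 6*j^3 - 7*j^2 + 60*j) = (j - 4)^2*(j^3 - 2*j^2 - 15*j) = (j - 4)^2*(j + 3)*(j^2 - 5*j) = j*(j - 4)^2*(j + 3)*(j - 5)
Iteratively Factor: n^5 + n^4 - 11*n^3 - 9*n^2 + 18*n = (n - 3)*(n^4 + 4*n^3 + n^2 - 6*n) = (n - 3)*(n + 3)*(n^3 + n^2 - 2*n) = (n - 3)*(n + 2)*(n + 3)*(n^2 - n) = n*(n - 3)*(n + 2)*(n + 3)*(n - 1)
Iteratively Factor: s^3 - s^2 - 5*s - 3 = (s + 1)*(s^2 - 2*s - 3) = (s - 3)*(s + 1)*(s + 1)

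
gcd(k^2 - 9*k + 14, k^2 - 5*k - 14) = k - 7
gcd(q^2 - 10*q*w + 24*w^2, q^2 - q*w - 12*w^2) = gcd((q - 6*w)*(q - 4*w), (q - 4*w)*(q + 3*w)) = q - 4*w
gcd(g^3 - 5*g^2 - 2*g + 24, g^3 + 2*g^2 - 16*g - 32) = g^2 - 2*g - 8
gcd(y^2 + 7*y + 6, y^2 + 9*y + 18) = y + 6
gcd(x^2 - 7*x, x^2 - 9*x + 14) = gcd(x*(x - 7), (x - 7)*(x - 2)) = x - 7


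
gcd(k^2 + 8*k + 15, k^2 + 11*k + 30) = k + 5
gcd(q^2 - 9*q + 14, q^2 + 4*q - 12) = q - 2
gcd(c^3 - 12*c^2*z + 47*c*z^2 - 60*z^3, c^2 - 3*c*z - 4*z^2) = -c + 4*z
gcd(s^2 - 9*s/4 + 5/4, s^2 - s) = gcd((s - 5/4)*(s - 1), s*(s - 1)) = s - 1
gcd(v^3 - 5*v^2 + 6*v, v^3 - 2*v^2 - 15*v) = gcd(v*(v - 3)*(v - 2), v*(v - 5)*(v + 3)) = v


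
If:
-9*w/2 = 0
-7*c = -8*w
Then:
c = 0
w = 0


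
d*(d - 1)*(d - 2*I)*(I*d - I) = I*d^4 + 2*d^3 - 2*I*d^3 - 4*d^2 + I*d^2 + 2*d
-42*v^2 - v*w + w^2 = (-7*v + w)*(6*v + w)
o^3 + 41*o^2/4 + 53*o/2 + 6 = (o + 1/4)*(o + 4)*(o + 6)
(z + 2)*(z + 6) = z^2 + 8*z + 12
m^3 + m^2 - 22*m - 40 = (m - 5)*(m + 2)*(m + 4)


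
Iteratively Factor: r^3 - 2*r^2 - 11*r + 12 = (r + 3)*(r^2 - 5*r + 4) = (r - 4)*(r + 3)*(r - 1)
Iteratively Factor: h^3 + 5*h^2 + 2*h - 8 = (h + 4)*(h^2 + h - 2) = (h + 2)*(h + 4)*(h - 1)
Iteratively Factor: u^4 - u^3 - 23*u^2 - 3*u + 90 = (u + 3)*(u^3 - 4*u^2 - 11*u + 30) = (u - 5)*(u + 3)*(u^2 + u - 6) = (u - 5)*(u - 2)*(u + 3)*(u + 3)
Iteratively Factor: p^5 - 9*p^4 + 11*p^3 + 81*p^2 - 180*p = (p - 5)*(p^4 - 4*p^3 - 9*p^2 + 36*p) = (p - 5)*(p - 3)*(p^3 - p^2 - 12*p) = (p - 5)*(p - 4)*(p - 3)*(p^2 + 3*p) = p*(p - 5)*(p - 4)*(p - 3)*(p + 3)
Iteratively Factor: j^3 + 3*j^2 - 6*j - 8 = (j + 1)*(j^2 + 2*j - 8) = (j - 2)*(j + 1)*(j + 4)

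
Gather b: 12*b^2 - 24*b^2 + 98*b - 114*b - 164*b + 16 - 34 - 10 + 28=-12*b^2 - 180*b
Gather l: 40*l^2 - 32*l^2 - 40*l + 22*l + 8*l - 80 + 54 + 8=8*l^2 - 10*l - 18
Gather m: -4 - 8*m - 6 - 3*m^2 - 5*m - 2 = -3*m^2 - 13*m - 12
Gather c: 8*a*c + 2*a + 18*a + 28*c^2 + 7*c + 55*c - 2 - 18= 20*a + 28*c^2 + c*(8*a + 62) - 20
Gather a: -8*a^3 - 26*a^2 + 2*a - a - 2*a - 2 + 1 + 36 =-8*a^3 - 26*a^2 - a + 35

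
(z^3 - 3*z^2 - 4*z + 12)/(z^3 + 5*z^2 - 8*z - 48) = (z^2 - 4)/(z^2 + 8*z + 16)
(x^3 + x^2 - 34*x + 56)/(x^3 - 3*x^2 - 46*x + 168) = (x - 2)/(x - 6)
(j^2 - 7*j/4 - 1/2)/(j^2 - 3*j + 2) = (j + 1/4)/(j - 1)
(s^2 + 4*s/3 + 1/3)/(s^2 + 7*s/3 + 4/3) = (3*s + 1)/(3*s + 4)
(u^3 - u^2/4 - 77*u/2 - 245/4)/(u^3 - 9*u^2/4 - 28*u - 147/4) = (u + 5)/(u + 3)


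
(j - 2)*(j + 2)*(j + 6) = j^3 + 6*j^2 - 4*j - 24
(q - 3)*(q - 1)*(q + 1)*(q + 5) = q^4 + 2*q^3 - 16*q^2 - 2*q + 15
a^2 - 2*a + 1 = (a - 1)^2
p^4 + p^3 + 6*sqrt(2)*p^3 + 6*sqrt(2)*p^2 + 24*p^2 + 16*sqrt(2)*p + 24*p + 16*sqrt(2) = (p + 1)*(p + 2*sqrt(2))^3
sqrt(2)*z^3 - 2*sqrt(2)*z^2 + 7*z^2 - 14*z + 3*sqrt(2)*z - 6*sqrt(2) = (z - 2)*(z + 3*sqrt(2))*(sqrt(2)*z + 1)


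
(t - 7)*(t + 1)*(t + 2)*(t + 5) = t^4 + t^3 - 39*t^2 - 109*t - 70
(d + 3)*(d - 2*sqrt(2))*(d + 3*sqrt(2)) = d^3 + sqrt(2)*d^2 + 3*d^2 - 12*d + 3*sqrt(2)*d - 36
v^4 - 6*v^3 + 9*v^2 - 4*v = v*(v - 4)*(v - 1)^2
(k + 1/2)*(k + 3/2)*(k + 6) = k^3 + 8*k^2 + 51*k/4 + 9/2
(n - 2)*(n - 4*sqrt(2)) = n^2 - 4*sqrt(2)*n - 2*n + 8*sqrt(2)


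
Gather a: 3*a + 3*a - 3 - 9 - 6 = 6*a - 18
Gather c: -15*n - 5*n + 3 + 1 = 4 - 20*n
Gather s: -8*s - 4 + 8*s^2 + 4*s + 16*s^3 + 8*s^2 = 16*s^3 + 16*s^2 - 4*s - 4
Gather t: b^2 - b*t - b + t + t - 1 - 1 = b^2 - b + t*(2 - b) - 2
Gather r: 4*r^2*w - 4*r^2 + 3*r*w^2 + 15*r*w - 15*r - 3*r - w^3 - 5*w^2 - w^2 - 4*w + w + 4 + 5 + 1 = r^2*(4*w - 4) + r*(3*w^2 + 15*w - 18) - w^3 - 6*w^2 - 3*w + 10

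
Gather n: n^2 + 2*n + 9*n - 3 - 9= n^2 + 11*n - 12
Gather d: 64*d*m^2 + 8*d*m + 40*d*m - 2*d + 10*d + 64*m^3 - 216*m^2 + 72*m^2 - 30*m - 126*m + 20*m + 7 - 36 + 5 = d*(64*m^2 + 48*m + 8) + 64*m^3 - 144*m^2 - 136*m - 24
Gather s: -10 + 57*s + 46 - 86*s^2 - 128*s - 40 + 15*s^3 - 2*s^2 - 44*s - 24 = 15*s^3 - 88*s^2 - 115*s - 28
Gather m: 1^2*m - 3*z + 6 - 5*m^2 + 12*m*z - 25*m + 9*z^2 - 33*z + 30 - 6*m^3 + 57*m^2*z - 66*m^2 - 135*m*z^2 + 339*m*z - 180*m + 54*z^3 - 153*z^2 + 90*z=-6*m^3 + m^2*(57*z - 71) + m*(-135*z^2 + 351*z - 204) + 54*z^3 - 144*z^2 + 54*z + 36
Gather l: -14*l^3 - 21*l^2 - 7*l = -14*l^3 - 21*l^2 - 7*l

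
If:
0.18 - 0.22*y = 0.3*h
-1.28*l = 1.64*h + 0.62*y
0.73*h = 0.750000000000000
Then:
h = 1.03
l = -1.03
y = -0.58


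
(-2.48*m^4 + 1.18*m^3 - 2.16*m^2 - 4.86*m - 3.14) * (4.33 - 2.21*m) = 5.4808*m^5 - 13.3462*m^4 + 9.883*m^3 + 1.3878*m^2 - 14.1044*m - 13.5962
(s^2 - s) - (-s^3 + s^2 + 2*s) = s^3 - 3*s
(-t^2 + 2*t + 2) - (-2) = -t^2 + 2*t + 4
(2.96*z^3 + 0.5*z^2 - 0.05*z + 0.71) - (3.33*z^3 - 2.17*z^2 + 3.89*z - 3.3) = -0.37*z^3 + 2.67*z^2 - 3.94*z + 4.01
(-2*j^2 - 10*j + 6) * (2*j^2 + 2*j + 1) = -4*j^4 - 24*j^3 - 10*j^2 + 2*j + 6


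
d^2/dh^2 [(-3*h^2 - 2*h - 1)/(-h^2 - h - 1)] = 2*(-h^3 - 6*h^2 - 3*h + 1)/(h^6 + 3*h^5 + 6*h^4 + 7*h^3 + 6*h^2 + 3*h + 1)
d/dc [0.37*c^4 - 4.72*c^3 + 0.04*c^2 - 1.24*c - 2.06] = 1.48*c^3 - 14.16*c^2 + 0.08*c - 1.24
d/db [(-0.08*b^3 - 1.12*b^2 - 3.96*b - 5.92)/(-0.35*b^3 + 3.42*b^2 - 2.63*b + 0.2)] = (-0.6656*b^4 - 2.3512*b^3 + 10.2248*b^2 + 40.0448*b - 16.3616)/(0.1225*b^6 - 2.394*b^5 + 13.5374*b^4 - 18.1292*b^3 + 8.2849*b^2 - 1.052*b + 0.04)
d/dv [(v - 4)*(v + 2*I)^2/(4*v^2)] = (v^3/4 + v*(1 + 4*I) - 8)/v^3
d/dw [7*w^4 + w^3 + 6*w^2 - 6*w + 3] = 28*w^3 + 3*w^2 + 12*w - 6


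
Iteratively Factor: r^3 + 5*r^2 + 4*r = (r + 4)*(r^2 + r) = (r + 1)*(r + 4)*(r)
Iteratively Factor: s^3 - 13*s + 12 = (s - 1)*(s^2 + s - 12) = (s - 1)*(s + 4)*(s - 3)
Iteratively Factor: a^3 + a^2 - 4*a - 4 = (a - 2)*(a^2 + 3*a + 2) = (a - 2)*(a + 2)*(a + 1)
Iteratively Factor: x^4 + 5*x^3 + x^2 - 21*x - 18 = (x + 1)*(x^3 + 4*x^2 - 3*x - 18) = (x - 2)*(x + 1)*(x^2 + 6*x + 9) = (x - 2)*(x + 1)*(x + 3)*(x + 3)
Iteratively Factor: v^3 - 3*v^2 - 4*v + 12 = (v + 2)*(v^2 - 5*v + 6) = (v - 2)*(v + 2)*(v - 3)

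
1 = 1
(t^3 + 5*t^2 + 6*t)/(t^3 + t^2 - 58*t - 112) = t*(t + 3)/(t^2 - t - 56)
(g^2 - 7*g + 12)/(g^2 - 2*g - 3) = (g - 4)/(g + 1)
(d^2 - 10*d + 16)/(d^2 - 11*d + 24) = (d - 2)/(d - 3)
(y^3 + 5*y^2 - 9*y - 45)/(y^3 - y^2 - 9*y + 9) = (y + 5)/(y - 1)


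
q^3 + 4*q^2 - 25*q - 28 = (q - 4)*(q + 1)*(q + 7)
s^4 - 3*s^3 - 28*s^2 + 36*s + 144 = (s - 6)*(s - 3)*(s + 2)*(s + 4)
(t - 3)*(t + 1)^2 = t^3 - t^2 - 5*t - 3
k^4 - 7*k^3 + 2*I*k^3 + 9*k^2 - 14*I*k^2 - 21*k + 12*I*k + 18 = (k - 6)*(k - 1)*(k - I)*(k + 3*I)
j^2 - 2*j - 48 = (j - 8)*(j + 6)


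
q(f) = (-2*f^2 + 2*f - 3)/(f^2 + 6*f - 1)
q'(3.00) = -0.12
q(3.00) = -0.58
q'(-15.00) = -0.18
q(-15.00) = -3.60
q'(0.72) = 1.08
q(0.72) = -0.68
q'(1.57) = -0.02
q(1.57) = -0.44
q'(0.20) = 302.78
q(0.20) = -11.17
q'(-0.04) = 10.16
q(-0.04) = 2.49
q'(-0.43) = 0.79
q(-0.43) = 1.25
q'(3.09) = -0.12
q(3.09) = -0.59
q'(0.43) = 5.69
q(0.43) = -1.42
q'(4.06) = -0.11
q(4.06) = -0.70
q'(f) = (2 - 4*f)/(f^2 + 6*f - 1) + (-2*f - 6)*(-2*f^2 + 2*f - 3)/(f^2 + 6*f - 1)^2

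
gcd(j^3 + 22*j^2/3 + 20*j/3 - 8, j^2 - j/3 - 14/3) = j + 2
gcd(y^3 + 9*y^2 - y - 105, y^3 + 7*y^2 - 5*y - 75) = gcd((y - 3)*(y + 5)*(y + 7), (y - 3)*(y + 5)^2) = y^2 + 2*y - 15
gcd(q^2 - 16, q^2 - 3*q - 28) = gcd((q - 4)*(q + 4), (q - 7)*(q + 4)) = q + 4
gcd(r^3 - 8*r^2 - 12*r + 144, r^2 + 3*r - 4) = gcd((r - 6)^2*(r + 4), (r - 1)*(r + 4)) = r + 4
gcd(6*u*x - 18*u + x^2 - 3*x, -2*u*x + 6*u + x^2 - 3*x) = x - 3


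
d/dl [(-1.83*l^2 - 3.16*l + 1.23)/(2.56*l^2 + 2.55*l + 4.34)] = (3.4231*l^2 - 22.182*l - 16.8509)/(6.5536*l^4 + 13.056*l^3 + 28.7233*l^2 + 22.134*l + 18.8356)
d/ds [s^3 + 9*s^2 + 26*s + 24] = 3*s^2 + 18*s + 26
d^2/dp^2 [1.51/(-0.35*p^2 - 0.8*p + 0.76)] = (0.36995*p^2 + 0.8456*p - 1.51*(0.7*p + 0.8)*(1.4*p + 1.6) - 0.80332)/(0.35*p^2 + 0.8*p - 0.76)^3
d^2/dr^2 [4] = 0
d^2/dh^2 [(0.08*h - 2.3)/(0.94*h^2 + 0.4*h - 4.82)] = ((4.26 - 0.4512*h)*(0.94*h^2 + 0.4*h - 4.82) + (0.08*h - 2.3)*(1.88*h + 0.4)*(3.76*h + 0.8))/(0.94*h^2 + 0.4*h - 4.82)^3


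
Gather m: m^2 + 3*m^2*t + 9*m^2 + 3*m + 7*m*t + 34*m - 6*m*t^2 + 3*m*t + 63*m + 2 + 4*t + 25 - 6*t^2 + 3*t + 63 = m^2*(3*t + 10) + m*(-6*t^2 + 10*t + 100) - 6*t^2 + 7*t + 90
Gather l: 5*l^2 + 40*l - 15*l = 5*l^2 + 25*l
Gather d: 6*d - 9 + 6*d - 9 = 12*d - 18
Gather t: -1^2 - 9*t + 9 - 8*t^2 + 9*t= 8 - 8*t^2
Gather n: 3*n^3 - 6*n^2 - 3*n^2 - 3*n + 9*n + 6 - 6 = 3*n^3 - 9*n^2 + 6*n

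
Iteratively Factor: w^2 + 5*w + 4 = (w + 1)*(w + 4)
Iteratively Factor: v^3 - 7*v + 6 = (v - 1)*(v^2 + v - 6) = (v - 1)*(v + 3)*(v - 2)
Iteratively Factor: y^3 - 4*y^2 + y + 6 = (y - 3)*(y^2 - y - 2) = (y - 3)*(y - 2)*(y + 1)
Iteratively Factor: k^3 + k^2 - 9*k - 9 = (k - 3)*(k^2 + 4*k + 3) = (k - 3)*(k + 1)*(k + 3)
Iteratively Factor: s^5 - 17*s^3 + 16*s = (s - 4)*(s^4 + 4*s^3 - s^2 - 4*s) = (s - 4)*(s - 1)*(s^3 + 5*s^2 + 4*s) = (s - 4)*(s - 1)*(s + 1)*(s^2 + 4*s) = (s - 4)*(s - 1)*(s + 1)*(s + 4)*(s)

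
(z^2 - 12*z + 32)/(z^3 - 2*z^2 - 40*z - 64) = (z - 4)/(z^2 + 6*z + 8)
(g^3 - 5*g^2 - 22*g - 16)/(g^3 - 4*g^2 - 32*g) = (g^2 + 3*g + 2)/(g*(g + 4))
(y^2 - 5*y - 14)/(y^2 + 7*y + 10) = (y - 7)/(y + 5)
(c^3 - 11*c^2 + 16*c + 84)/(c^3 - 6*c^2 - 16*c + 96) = (c^2 - 5*c - 14)/(c^2 - 16)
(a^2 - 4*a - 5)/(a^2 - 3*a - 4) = (a - 5)/(a - 4)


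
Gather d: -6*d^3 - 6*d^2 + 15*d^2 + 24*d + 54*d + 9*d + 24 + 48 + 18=-6*d^3 + 9*d^2 + 87*d + 90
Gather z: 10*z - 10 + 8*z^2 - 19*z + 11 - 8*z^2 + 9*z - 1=0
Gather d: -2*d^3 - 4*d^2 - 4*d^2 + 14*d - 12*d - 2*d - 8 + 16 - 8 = -2*d^3 - 8*d^2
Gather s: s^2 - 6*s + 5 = s^2 - 6*s + 5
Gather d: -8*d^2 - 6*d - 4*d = -8*d^2 - 10*d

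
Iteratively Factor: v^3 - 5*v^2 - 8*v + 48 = (v - 4)*(v^2 - v - 12) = (v - 4)^2*(v + 3)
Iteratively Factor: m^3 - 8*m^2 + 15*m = (m - 5)*(m^2 - 3*m) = (m - 5)*(m - 3)*(m)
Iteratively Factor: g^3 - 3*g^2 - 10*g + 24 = (g - 4)*(g^2 + g - 6) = (g - 4)*(g + 3)*(g - 2)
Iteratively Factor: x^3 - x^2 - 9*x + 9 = (x - 1)*(x^2 - 9) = (x - 1)*(x + 3)*(x - 3)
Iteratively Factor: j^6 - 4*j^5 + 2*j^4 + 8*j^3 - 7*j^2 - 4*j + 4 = (j - 1)*(j^5 - 3*j^4 - j^3 + 7*j^2 - 4) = (j - 1)*(j + 1)*(j^4 - 4*j^3 + 3*j^2 + 4*j - 4) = (j - 2)*(j - 1)*(j + 1)*(j^3 - 2*j^2 - j + 2) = (j - 2)^2*(j - 1)*(j + 1)*(j^2 - 1) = (j - 2)^2*(j - 1)^2*(j + 1)*(j + 1)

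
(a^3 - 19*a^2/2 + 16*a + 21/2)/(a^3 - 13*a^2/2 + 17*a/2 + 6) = (a - 7)/(a - 4)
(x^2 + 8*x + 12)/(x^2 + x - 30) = (x + 2)/(x - 5)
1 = 1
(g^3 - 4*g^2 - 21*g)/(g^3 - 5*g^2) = (g^2 - 4*g - 21)/(g*(g - 5))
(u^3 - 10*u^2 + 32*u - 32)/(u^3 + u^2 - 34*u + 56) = (u - 4)/(u + 7)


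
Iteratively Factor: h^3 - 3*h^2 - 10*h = (h - 5)*(h^2 + 2*h) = (h - 5)*(h + 2)*(h)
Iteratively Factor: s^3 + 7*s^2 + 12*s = (s + 4)*(s^2 + 3*s) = (s + 3)*(s + 4)*(s)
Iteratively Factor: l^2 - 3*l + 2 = (l - 1)*(l - 2)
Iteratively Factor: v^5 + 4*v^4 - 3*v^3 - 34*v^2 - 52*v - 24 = (v + 1)*(v^4 + 3*v^3 - 6*v^2 - 28*v - 24) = (v + 1)*(v + 2)*(v^3 + v^2 - 8*v - 12) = (v + 1)*(v + 2)^2*(v^2 - v - 6) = (v - 3)*(v + 1)*(v + 2)^2*(v + 2)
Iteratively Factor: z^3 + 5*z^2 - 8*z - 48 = (z + 4)*(z^2 + z - 12) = (z - 3)*(z + 4)*(z + 4)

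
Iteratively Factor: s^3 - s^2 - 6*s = (s)*(s^2 - s - 6) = s*(s + 2)*(s - 3)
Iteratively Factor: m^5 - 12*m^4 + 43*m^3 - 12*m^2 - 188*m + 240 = (m + 2)*(m^4 - 14*m^3 + 71*m^2 - 154*m + 120) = (m - 4)*(m + 2)*(m^3 - 10*m^2 + 31*m - 30) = (m - 5)*(m - 4)*(m + 2)*(m^2 - 5*m + 6) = (m - 5)*(m - 4)*(m - 2)*(m + 2)*(m - 3)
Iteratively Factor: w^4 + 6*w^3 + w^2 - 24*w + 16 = (w - 1)*(w^3 + 7*w^2 + 8*w - 16) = (w - 1)*(w + 4)*(w^2 + 3*w - 4) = (w - 1)^2*(w + 4)*(w + 4)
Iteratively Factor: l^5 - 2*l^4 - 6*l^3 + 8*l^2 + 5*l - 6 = (l - 1)*(l^4 - l^3 - 7*l^2 + l + 6) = (l - 1)*(l + 1)*(l^3 - 2*l^2 - 5*l + 6) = (l - 1)*(l + 1)*(l + 2)*(l^2 - 4*l + 3) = (l - 3)*(l - 1)*(l + 1)*(l + 2)*(l - 1)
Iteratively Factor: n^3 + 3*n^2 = (n)*(n^2 + 3*n) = n^2*(n + 3)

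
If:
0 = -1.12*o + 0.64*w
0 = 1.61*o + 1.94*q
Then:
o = 0.571428571428571*w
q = -0.474226804123711*w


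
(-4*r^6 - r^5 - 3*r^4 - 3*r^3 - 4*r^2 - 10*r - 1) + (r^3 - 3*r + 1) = -4*r^6 - r^5 - 3*r^4 - 2*r^3 - 4*r^2 - 13*r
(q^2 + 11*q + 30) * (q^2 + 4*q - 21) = q^4 + 15*q^3 + 53*q^2 - 111*q - 630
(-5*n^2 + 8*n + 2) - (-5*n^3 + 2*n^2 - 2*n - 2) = 5*n^3 - 7*n^2 + 10*n + 4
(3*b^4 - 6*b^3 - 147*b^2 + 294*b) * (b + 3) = 3*b^5 + 3*b^4 - 165*b^3 - 147*b^2 + 882*b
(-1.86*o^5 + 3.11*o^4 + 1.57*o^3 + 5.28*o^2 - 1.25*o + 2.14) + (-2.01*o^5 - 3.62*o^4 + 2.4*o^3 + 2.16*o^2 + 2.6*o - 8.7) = -3.87*o^5 - 0.51*o^4 + 3.97*o^3 + 7.44*o^2 + 1.35*o - 6.56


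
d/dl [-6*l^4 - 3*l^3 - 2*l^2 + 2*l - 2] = -24*l^3 - 9*l^2 - 4*l + 2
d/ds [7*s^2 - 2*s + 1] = 14*s - 2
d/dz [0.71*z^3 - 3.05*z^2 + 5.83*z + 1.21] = 2.13*z^2 - 6.1*z + 5.83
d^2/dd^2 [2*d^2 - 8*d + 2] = 4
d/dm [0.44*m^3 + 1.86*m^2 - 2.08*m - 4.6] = 1.32*m^2 + 3.72*m - 2.08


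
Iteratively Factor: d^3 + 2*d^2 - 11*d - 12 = (d - 3)*(d^2 + 5*d + 4) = (d - 3)*(d + 1)*(d + 4)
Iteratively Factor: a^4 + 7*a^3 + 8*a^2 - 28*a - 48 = (a + 4)*(a^3 + 3*a^2 - 4*a - 12) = (a + 3)*(a + 4)*(a^2 - 4) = (a - 2)*(a + 3)*(a + 4)*(a + 2)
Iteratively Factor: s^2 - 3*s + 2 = (s - 1)*(s - 2)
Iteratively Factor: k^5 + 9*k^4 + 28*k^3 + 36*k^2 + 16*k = (k + 4)*(k^4 + 5*k^3 + 8*k^2 + 4*k) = (k + 2)*(k + 4)*(k^3 + 3*k^2 + 2*k) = (k + 1)*(k + 2)*(k + 4)*(k^2 + 2*k) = (k + 1)*(k + 2)^2*(k + 4)*(k)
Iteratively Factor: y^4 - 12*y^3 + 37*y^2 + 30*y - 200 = (y - 4)*(y^3 - 8*y^2 + 5*y + 50) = (y - 5)*(y - 4)*(y^2 - 3*y - 10) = (y - 5)^2*(y - 4)*(y + 2)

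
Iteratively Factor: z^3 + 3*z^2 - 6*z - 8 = (z + 1)*(z^2 + 2*z - 8) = (z + 1)*(z + 4)*(z - 2)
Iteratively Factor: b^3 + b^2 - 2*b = (b)*(b^2 + b - 2) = b*(b - 1)*(b + 2)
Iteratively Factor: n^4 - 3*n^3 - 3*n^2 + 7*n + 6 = (n + 1)*(n^3 - 4*n^2 + n + 6) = (n - 3)*(n + 1)*(n^2 - n - 2) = (n - 3)*(n - 2)*(n + 1)*(n + 1)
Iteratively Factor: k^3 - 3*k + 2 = (k + 2)*(k^2 - 2*k + 1) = (k - 1)*(k + 2)*(k - 1)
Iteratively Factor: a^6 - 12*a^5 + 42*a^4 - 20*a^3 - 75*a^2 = (a - 3)*(a^5 - 9*a^4 + 15*a^3 + 25*a^2) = a*(a - 3)*(a^4 - 9*a^3 + 15*a^2 + 25*a) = a^2*(a - 3)*(a^3 - 9*a^2 + 15*a + 25) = a^2*(a - 5)*(a - 3)*(a^2 - 4*a - 5) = a^2*(a - 5)^2*(a - 3)*(a + 1)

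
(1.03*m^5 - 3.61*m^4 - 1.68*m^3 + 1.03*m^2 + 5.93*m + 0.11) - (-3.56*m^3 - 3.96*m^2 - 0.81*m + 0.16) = 1.03*m^5 - 3.61*m^4 + 1.88*m^3 + 4.99*m^2 + 6.74*m - 0.05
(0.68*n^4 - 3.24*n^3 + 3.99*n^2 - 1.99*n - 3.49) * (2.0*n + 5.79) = 1.36*n^5 - 2.5428*n^4 - 10.7796*n^3 + 19.1221*n^2 - 18.5021*n - 20.2071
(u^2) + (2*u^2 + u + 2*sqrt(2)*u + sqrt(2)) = 3*u^2 + u + 2*sqrt(2)*u + sqrt(2)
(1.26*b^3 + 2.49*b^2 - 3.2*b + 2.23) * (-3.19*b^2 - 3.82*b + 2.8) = -4.0194*b^5 - 12.7563*b^4 + 4.2242*b^3 + 12.0823*b^2 - 17.4786*b + 6.244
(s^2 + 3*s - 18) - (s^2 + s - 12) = 2*s - 6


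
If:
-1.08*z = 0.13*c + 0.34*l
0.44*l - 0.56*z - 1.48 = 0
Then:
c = -11.6363636363636*z - 8.7972027972028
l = 1.27272727272727*z + 3.36363636363636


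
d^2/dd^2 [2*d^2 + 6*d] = 4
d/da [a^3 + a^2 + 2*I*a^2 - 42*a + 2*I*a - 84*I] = 3*a^2 + a*(2 + 4*I) - 42 + 2*I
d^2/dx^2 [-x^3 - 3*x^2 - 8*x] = -6*x - 6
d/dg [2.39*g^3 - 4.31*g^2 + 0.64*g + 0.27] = 7.17*g^2 - 8.62*g + 0.64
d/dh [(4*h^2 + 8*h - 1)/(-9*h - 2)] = (-36*h^2 - 16*h - 25)/(81*h^2 + 36*h + 4)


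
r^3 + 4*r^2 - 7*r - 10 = (r - 2)*(r + 1)*(r + 5)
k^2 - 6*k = k*(k - 6)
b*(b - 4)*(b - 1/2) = b^3 - 9*b^2/2 + 2*b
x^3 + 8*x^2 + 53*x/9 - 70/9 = (x - 2/3)*(x + 5/3)*(x + 7)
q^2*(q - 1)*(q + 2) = q^4 + q^3 - 2*q^2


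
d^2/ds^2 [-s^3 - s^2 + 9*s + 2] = -6*s - 2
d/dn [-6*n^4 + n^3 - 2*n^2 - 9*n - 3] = -24*n^3 + 3*n^2 - 4*n - 9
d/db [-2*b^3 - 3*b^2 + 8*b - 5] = -6*b^2 - 6*b + 8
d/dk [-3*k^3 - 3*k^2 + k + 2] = -9*k^2 - 6*k + 1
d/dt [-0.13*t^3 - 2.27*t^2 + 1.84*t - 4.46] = -0.39*t^2 - 4.54*t + 1.84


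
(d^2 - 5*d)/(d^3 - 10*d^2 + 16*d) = (d - 5)/(d^2 - 10*d + 16)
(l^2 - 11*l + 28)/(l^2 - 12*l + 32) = (l - 7)/(l - 8)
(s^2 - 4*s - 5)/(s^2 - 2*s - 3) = (s - 5)/(s - 3)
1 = 1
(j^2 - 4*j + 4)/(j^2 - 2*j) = (j - 2)/j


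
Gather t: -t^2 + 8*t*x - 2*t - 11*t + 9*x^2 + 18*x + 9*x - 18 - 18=-t^2 + t*(8*x - 13) + 9*x^2 + 27*x - 36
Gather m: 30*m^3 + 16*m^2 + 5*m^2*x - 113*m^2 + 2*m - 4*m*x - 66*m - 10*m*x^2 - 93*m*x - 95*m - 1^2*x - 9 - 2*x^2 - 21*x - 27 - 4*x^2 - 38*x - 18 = 30*m^3 + m^2*(5*x - 97) + m*(-10*x^2 - 97*x - 159) - 6*x^2 - 60*x - 54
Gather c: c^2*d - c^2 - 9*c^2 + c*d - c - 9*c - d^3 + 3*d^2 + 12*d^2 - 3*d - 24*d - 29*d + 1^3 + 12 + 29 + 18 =c^2*(d - 10) + c*(d - 10) - d^3 + 15*d^2 - 56*d + 60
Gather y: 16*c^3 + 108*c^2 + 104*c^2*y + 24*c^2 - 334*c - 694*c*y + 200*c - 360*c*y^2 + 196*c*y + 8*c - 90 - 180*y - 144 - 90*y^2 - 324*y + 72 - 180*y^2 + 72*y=16*c^3 + 132*c^2 - 126*c + y^2*(-360*c - 270) + y*(104*c^2 - 498*c - 432) - 162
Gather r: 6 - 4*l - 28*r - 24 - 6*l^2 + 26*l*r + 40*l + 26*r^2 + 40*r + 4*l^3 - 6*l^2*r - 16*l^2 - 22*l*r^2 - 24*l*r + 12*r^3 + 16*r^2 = 4*l^3 - 22*l^2 + 36*l + 12*r^3 + r^2*(42 - 22*l) + r*(-6*l^2 + 2*l + 12) - 18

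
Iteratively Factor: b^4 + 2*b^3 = (b)*(b^3 + 2*b^2) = b^2*(b^2 + 2*b) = b^2*(b + 2)*(b)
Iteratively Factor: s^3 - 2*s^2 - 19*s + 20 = (s + 4)*(s^2 - 6*s + 5) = (s - 5)*(s + 4)*(s - 1)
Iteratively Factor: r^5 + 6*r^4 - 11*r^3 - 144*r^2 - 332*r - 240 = (r + 2)*(r^4 + 4*r^3 - 19*r^2 - 106*r - 120) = (r + 2)*(r + 3)*(r^3 + r^2 - 22*r - 40) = (r + 2)*(r + 3)*(r + 4)*(r^2 - 3*r - 10) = (r - 5)*(r + 2)*(r + 3)*(r + 4)*(r + 2)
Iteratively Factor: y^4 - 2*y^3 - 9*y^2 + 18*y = (y - 2)*(y^3 - 9*y) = (y - 3)*(y - 2)*(y^2 + 3*y) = y*(y - 3)*(y - 2)*(y + 3)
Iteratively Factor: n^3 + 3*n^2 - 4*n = (n + 4)*(n^2 - n) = (n - 1)*(n + 4)*(n)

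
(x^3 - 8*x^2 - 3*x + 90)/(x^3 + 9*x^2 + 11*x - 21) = (x^2 - 11*x + 30)/(x^2 + 6*x - 7)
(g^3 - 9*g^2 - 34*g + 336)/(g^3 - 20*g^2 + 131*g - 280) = (g + 6)/(g - 5)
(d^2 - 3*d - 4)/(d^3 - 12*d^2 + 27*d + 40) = (d - 4)/(d^2 - 13*d + 40)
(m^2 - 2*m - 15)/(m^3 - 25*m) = (m + 3)/(m*(m + 5))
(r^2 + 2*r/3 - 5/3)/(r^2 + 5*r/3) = (r - 1)/r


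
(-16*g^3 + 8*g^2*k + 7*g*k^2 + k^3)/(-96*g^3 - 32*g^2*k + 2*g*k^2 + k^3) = (g - k)/(6*g - k)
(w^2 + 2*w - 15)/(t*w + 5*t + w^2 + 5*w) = (w - 3)/(t + w)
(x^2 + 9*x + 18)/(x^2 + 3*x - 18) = (x + 3)/(x - 3)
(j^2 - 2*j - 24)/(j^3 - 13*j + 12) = (j - 6)/(j^2 - 4*j + 3)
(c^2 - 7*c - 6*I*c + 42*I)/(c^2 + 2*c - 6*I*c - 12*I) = (c - 7)/(c + 2)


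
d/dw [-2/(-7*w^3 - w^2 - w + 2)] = 2*(-21*w^2 - 2*w - 1)/(7*w^3 + w^2 + w - 2)^2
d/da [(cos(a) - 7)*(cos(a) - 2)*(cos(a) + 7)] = (-3*cos(a)^2 + 4*cos(a) + 49)*sin(a)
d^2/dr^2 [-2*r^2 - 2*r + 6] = -4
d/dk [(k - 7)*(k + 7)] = 2*k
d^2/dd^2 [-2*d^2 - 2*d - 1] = -4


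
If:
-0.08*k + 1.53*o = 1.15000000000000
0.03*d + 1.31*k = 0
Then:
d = 627.708333333333 - 835.125*o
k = 19.125*o - 14.375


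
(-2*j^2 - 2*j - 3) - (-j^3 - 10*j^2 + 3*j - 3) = j^3 + 8*j^2 - 5*j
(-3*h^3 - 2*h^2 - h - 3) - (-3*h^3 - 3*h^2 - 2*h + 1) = h^2 + h - 4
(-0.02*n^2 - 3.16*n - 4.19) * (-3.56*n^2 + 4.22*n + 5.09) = 0.0712*n^4 + 11.1652*n^3 + 1.4794*n^2 - 33.7662*n - 21.3271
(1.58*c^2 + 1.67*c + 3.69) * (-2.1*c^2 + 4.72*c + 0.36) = -3.318*c^4 + 3.9506*c^3 + 0.702199999999999*c^2 + 18.018*c + 1.3284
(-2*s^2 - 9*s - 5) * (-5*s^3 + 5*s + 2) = 10*s^5 + 45*s^4 + 15*s^3 - 49*s^2 - 43*s - 10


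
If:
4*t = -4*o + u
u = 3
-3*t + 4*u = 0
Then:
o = -13/4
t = 4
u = 3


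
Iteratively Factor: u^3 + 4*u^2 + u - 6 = (u + 2)*(u^2 + 2*u - 3) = (u + 2)*(u + 3)*(u - 1)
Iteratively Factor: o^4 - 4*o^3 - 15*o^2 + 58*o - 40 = (o - 2)*(o^3 - 2*o^2 - 19*o + 20) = (o - 2)*(o + 4)*(o^2 - 6*o + 5) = (o - 5)*(o - 2)*(o + 4)*(o - 1)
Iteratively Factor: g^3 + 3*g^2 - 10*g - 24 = (g + 2)*(g^2 + g - 12) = (g - 3)*(g + 2)*(g + 4)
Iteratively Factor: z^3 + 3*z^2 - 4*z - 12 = (z - 2)*(z^2 + 5*z + 6) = (z - 2)*(z + 2)*(z + 3)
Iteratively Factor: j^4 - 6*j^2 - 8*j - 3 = (j - 3)*(j^3 + 3*j^2 + 3*j + 1) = (j - 3)*(j + 1)*(j^2 + 2*j + 1) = (j - 3)*(j + 1)^2*(j + 1)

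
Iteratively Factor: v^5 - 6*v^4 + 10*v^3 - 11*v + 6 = (v + 1)*(v^4 - 7*v^3 + 17*v^2 - 17*v + 6) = (v - 1)*(v + 1)*(v^3 - 6*v^2 + 11*v - 6) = (v - 1)^2*(v + 1)*(v^2 - 5*v + 6) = (v - 3)*(v - 1)^2*(v + 1)*(v - 2)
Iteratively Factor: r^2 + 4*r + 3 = (r + 3)*(r + 1)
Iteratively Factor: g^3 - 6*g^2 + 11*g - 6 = (g - 3)*(g^2 - 3*g + 2) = (g - 3)*(g - 2)*(g - 1)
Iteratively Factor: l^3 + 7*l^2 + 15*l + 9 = (l + 3)*(l^2 + 4*l + 3) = (l + 1)*(l + 3)*(l + 3)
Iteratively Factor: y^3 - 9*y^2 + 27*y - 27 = (y - 3)*(y^2 - 6*y + 9) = (y - 3)^2*(y - 3)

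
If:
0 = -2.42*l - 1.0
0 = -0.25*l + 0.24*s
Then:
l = -0.41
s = -0.43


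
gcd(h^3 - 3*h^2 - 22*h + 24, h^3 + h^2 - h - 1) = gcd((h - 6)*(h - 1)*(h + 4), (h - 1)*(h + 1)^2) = h - 1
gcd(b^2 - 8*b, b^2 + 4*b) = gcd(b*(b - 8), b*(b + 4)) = b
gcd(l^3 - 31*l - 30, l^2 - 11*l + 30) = l - 6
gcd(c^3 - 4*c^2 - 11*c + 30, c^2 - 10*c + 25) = c - 5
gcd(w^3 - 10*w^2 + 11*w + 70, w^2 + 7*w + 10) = w + 2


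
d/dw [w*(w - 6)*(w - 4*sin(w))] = -w*(w - 6)*(4*cos(w) - 1) + w*(w - 4*sin(w)) + (w - 6)*(w - 4*sin(w))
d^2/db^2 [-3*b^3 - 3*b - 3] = -18*b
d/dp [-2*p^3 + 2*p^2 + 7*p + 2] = -6*p^2 + 4*p + 7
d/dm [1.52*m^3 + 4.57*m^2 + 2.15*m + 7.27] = 4.56*m^2 + 9.14*m + 2.15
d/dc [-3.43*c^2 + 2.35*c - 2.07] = 2.35 - 6.86*c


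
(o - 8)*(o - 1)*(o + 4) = o^3 - 5*o^2 - 28*o + 32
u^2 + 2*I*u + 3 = (u - I)*(u + 3*I)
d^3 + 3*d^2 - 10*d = d*(d - 2)*(d + 5)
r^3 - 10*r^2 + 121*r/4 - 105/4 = (r - 5)*(r - 7/2)*(r - 3/2)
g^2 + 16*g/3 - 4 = (g - 2/3)*(g + 6)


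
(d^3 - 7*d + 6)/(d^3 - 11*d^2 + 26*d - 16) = (d + 3)/(d - 8)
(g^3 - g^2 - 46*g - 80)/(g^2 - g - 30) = (g^2 - 6*g - 16)/(g - 6)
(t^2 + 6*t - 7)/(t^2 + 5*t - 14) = (t - 1)/(t - 2)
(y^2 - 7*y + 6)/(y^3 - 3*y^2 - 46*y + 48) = (y - 6)/(y^2 - 2*y - 48)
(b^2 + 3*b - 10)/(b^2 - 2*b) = (b + 5)/b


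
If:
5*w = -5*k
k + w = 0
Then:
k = -w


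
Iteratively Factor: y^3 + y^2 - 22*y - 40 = (y + 4)*(y^2 - 3*y - 10) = (y - 5)*(y + 4)*(y + 2)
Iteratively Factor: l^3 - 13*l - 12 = (l + 3)*(l^2 - 3*l - 4) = (l - 4)*(l + 3)*(l + 1)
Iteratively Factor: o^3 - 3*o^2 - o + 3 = (o - 3)*(o^2 - 1) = (o - 3)*(o - 1)*(o + 1)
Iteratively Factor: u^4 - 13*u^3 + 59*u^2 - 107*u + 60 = (u - 3)*(u^3 - 10*u^2 + 29*u - 20) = (u - 3)*(u - 1)*(u^2 - 9*u + 20) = (u - 5)*(u - 3)*(u - 1)*(u - 4)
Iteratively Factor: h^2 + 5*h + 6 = (h + 3)*(h + 2)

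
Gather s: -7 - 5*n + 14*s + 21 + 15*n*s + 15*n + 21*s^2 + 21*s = 10*n + 21*s^2 + s*(15*n + 35) + 14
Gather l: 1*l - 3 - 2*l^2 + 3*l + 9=-2*l^2 + 4*l + 6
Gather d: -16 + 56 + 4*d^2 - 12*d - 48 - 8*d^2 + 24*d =-4*d^2 + 12*d - 8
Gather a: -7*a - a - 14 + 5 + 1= -8*a - 8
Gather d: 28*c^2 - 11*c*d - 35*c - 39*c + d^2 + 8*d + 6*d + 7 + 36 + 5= 28*c^2 - 74*c + d^2 + d*(14 - 11*c) + 48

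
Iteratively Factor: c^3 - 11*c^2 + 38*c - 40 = (c - 5)*(c^2 - 6*c + 8) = (c - 5)*(c - 4)*(c - 2)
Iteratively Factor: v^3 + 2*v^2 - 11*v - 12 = (v + 1)*(v^2 + v - 12) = (v + 1)*(v + 4)*(v - 3)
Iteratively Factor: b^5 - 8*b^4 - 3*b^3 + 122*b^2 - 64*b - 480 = (b + 2)*(b^4 - 10*b^3 + 17*b^2 + 88*b - 240) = (b - 5)*(b + 2)*(b^3 - 5*b^2 - 8*b + 48) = (b - 5)*(b + 2)*(b + 3)*(b^2 - 8*b + 16) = (b - 5)*(b - 4)*(b + 2)*(b + 3)*(b - 4)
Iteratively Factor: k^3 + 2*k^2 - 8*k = (k)*(k^2 + 2*k - 8) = k*(k - 2)*(k + 4)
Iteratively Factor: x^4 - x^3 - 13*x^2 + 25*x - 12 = (x - 1)*(x^3 - 13*x + 12) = (x - 3)*(x - 1)*(x^2 + 3*x - 4) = (x - 3)*(x - 1)^2*(x + 4)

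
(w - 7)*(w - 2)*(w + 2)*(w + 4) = w^4 - 3*w^3 - 32*w^2 + 12*w + 112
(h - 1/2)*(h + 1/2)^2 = h^3 + h^2/2 - h/4 - 1/8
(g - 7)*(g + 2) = g^2 - 5*g - 14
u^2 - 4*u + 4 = (u - 2)^2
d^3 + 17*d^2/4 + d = d*(d + 1/4)*(d + 4)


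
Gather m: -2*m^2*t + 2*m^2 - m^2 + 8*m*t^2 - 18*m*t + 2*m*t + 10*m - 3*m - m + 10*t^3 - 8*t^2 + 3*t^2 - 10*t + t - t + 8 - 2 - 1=m^2*(1 - 2*t) + m*(8*t^2 - 16*t + 6) + 10*t^3 - 5*t^2 - 10*t + 5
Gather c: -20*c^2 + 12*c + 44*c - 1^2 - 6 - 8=-20*c^2 + 56*c - 15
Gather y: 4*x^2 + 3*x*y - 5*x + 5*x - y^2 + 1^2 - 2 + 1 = 4*x^2 + 3*x*y - y^2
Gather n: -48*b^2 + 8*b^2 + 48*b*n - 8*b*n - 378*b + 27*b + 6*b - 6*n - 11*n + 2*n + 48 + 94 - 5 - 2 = -40*b^2 - 345*b + n*(40*b - 15) + 135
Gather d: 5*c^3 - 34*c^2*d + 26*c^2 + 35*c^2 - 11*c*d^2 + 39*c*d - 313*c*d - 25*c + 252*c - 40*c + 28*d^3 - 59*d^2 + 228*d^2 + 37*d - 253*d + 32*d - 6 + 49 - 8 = 5*c^3 + 61*c^2 + 187*c + 28*d^3 + d^2*(169 - 11*c) + d*(-34*c^2 - 274*c - 184) + 35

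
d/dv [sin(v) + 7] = cos(v)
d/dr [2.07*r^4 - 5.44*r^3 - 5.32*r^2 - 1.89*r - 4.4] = 8.28*r^3 - 16.32*r^2 - 10.64*r - 1.89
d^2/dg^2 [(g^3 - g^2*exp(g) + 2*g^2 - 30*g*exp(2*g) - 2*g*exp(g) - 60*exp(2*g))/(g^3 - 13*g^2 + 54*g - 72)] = (-g^8*exp(g) - 120*g^7*exp(2*g) + 26*g^7*exp(g) + 3120*g^6*exp(2*g) - 245*g^6*exp(g) + 30*g^6 - 31140*g^5*exp(2*g) + 826*g^5*exp(g) - 324*g^5 + 138540*g^4*exp(2*g) + 1444*g^4*exp(g) + 216*g^4 - 157380*g^3*exp(2*g) - 17344*g^3*exp(g) + 8784*g^3 - 879480*g^2*exp(2*g) + 37584*g^2*exp(g) - 34560*g^2 + 3255120*g*exp(2*g) - 4320*g*exp(g) + 31104*g - 3270240*exp(2*g) - 46656*exp(g) + 20736)/(g^9 - 39*g^8 + 669*g^7 - 6625*g^6 + 41742*g^5 - 173556*g^4 + 476280*g^3 - 832032*g^2 + 839808*g - 373248)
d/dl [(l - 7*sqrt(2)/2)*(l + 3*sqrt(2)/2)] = 2*l - 2*sqrt(2)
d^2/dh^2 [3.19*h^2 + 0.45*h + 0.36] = 6.38000000000000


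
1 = 1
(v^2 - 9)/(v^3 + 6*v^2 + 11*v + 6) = (v - 3)/(v^2 + 3*v + 2)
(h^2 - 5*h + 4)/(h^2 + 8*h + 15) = (h^2 - 5*h + 4)/(h^2 + 8*h + 15)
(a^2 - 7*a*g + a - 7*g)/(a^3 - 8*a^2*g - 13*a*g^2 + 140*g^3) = (a + 1)/(a^2 - a*g - 20*g^2)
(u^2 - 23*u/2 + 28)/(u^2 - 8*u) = (u - 7/2)/u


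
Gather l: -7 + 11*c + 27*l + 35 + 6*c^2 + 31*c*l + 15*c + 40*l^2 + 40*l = 6*c^2 + 26*c + 40*l^2 + l*(31*c + 67) + 28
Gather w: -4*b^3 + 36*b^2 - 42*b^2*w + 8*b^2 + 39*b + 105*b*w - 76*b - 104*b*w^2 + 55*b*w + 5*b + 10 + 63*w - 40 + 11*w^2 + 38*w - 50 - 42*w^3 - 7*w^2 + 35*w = -4*b^3 + 44*b^2 - 32*b - 42*w^3 + w^2*(4 - 104*b) + w*(-42*b^2 + 160*b + 136) - 80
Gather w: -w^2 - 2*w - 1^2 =-w^2 - 2*w - 1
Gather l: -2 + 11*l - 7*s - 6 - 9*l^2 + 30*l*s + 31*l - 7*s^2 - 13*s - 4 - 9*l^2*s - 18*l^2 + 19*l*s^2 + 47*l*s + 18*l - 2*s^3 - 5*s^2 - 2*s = l^2*(-9*s - 27) + l*(19*s^2 + 77*s + 60) - 2*s^3 - 12*s^2 - 22*s - 12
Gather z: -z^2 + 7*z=-z^2 + 7*z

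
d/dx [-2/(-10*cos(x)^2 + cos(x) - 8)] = 2*(20*cos(x) - 1)*sin(x)/(10*sin(x)^2 + cos(x) - 18)^2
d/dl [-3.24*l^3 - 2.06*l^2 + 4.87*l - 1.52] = -9.72*l^2 - 4.12*l + 4.87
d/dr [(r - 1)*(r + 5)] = 2*r + 4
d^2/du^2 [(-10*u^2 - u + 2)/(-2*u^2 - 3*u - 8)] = 28*(-4*u^3 - 36*u^2 - 6*u + 45)/(8*u^6 + 36*u^5 + 150*u^4 + 315*u^3 + 600*u^2 + 576*u + 512)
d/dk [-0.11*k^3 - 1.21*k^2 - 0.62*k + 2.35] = -0.33*k^2 - 2.42*k - 0.62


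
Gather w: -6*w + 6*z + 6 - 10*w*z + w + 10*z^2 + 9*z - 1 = w*(-10*z - 5) + 10*z^2 + 15*z + 5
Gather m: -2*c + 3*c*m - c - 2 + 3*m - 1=-3*c + m*(3*c + 3) - 3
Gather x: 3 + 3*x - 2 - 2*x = x + 1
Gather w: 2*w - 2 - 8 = 2*w - 10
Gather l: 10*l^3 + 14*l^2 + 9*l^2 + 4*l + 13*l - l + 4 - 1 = 10*l^3 + 23*l^2 + 16*l + 3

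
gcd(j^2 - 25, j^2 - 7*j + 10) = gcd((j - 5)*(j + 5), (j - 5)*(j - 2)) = j - 5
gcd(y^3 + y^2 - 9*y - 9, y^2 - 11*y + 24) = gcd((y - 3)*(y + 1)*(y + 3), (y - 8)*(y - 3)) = y - 3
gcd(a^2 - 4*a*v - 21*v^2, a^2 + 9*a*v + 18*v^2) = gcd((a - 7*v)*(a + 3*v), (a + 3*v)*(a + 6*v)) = a + 3*v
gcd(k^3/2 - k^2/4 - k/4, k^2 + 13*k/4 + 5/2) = 1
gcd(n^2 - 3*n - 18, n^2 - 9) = n + 3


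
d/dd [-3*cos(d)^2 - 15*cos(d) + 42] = 3*(2*cos(d) + 5)*sin(d)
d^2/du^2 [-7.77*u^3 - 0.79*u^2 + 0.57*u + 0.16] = -46.62*u - 1.58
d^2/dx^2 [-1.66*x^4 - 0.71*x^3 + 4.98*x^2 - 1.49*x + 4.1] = -19.92*x^2 - 4.26*x + 9.96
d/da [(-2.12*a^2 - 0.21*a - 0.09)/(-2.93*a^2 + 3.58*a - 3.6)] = (-8.2049*a^2 + 14.7366*a + 1.0782)/(8.5849*a^4 - 20.9788*a^3 + 33.9124*a^2 - 25.776*a + 12.96)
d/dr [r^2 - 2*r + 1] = 2*r - 2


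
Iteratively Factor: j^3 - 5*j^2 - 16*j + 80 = (j + 4)*(j^2 - 9*j + 20) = (j - 4)*(j + 4)*(j - 5)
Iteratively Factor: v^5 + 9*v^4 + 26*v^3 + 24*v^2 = (v + 2)*(v^4 + 7*v^3 + 12*v^2) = v*(v + 2)*(v^3 + 7*v^2 + 12*v) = v*(v + 2)*(v + 3)*(v^2 + 4*v) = v^2*(v + 2)*(v + 3)*(v + 4)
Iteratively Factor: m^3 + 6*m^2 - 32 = (m + 4)*(m^2 + 2*m - 8) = (m - 2)*(m + 4)*(m + 4)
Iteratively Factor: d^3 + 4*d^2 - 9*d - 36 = (d + 4)*(d^2 - 9) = (d - 3)*(d + 4)*(d + 3)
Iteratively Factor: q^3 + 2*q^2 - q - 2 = (q + 1)*(q^2 + q - 2) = (q + 1)*(q + 2)*(q - 1)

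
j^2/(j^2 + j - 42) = j^2/(j^2 + j - 42)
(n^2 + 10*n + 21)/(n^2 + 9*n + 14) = (n + 3)/(n + 2)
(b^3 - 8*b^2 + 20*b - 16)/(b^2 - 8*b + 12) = (b^2 - 6*b + 8)/(b - 6)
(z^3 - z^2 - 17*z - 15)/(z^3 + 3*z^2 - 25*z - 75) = (z + 1)/(z + 5)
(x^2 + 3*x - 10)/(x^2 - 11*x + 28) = (x^2 + 3*x - 10)/(x^2 - 11*x + 28)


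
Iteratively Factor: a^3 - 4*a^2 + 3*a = (a - 3)*(a^2 - a) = (a - 3)*(a - 1)*(a)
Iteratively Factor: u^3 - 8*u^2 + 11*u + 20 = (u - 4)*(u^2 - 4*u - 5) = (u - 4)*(u + 1)*(u - 5)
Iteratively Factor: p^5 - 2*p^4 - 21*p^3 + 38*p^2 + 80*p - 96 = (p - 4)*(p^4 + 2*p^3 - 13*p^2 - 14*p + 24) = (p - 4)*(p - 1)*(p^3 + 3*p^2 - 10*p - 24) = (p - 4)*(p - 1)*(p + 2)*(p^2 + p - 12) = (p - 4)*(p - 1)*(p + 2)*(p + 4)*(p - 3)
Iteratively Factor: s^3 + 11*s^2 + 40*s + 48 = (s + 4)*(s^2 + 7*s + 12) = (s + 3)*(s + 4)*(s + 4)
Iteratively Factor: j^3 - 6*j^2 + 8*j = (j - 4)*(j^2 - 2*j) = (j - 4)*(j - 2)*(j)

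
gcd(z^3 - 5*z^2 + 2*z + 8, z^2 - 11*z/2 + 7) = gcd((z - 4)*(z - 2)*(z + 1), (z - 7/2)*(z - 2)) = z - 2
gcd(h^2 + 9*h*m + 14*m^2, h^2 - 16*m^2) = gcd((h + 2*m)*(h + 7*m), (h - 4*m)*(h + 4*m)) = 1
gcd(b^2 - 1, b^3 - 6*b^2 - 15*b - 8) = b + 1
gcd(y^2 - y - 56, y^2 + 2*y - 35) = y + 7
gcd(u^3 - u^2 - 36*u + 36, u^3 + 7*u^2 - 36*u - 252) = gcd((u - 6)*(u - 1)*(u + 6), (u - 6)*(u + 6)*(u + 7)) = u^2 - 36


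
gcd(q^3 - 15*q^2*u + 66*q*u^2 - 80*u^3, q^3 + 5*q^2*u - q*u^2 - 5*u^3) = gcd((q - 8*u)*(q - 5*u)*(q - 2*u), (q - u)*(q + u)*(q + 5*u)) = 1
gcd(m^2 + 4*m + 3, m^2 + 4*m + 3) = m^2 + 4*m + 3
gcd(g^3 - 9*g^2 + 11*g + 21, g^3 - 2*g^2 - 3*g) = g^2 - 2*g - 3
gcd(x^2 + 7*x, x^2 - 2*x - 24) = 1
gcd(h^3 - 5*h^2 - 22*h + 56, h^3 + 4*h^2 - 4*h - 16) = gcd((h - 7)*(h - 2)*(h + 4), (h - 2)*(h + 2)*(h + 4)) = h^2 + 2*h - 8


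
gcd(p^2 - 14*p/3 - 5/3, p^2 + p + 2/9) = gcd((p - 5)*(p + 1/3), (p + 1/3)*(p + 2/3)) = p + 1/3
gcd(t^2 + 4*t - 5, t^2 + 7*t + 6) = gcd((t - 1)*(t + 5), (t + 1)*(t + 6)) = 1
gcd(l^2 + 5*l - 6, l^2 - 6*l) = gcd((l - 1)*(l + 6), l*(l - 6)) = 1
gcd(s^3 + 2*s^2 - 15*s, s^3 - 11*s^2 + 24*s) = s^2 - 3*s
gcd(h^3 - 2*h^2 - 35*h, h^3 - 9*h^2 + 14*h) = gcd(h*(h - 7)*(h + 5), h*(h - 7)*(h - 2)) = h^2 - 7*h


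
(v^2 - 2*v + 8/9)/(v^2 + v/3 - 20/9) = (3*v - 2)/(3*v + 5)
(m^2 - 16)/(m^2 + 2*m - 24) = (m + 4)/(m + 6)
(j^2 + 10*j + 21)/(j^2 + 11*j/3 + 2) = 3*(j + 7)/(3*j + 2)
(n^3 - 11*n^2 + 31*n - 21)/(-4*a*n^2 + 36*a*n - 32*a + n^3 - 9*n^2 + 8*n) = (-n^2 + 10*n - 21)/(4*a*n - 32*a - n^2 + 8*n)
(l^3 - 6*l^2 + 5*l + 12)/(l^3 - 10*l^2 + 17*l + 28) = (l - 3)/(l - 7)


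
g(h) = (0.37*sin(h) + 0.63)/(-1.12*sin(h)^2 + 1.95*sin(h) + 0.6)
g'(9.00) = 0.22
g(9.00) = 0.64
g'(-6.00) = -0.50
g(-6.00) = 0.69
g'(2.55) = 0.04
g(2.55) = 0.62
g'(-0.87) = -0.50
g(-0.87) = -0.22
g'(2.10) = -0.13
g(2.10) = 0.66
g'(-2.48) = 1.30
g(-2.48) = -0.39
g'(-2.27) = 0.49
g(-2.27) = -0.22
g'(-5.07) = 0.11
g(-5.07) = 0.68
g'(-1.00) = -0.31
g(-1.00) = -0.17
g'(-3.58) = 0.20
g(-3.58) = 0.64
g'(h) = (2.24*sin(h)*cos(h) - 1.95*cos(h))*(0.37*sin(h) + 0.63)/(-1.12*sin(h)^2 + 1.95*sin(h) + 0.6)^2 + 0.37*cos(h)/(-1.12*sin(h)^2 + 1.95*sin(h) + 0.6) = 0.262984878369494*(0.4144*sin(h)^2 + 1.4112*sin(h) - 1.0065)*cos(h)/(0.574358974358974*sin(h)^2 - 1.0*sin(h) - 0.307692307692308)^2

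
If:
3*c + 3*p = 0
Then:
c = -p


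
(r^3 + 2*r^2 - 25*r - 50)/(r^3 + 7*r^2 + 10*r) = (r - 5)/r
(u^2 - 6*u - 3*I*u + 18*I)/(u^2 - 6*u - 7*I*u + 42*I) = (u - 3*I)/(u - 7*I)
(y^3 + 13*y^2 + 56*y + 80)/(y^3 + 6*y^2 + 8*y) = (y^2 + 9*y + 20)/(y*(y + 2))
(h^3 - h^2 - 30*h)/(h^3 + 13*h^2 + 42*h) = (h^2 - h - 30)/(h^2 + 13*h + 42)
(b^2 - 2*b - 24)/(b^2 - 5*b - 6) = (b + 4)/(b + 1)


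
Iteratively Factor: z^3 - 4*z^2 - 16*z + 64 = (z - 4)*(z^2 - 16) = (z - 4)^2*(z + 4)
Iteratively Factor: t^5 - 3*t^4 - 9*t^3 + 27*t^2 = (t - 3)*(t^4 - 9*t^2) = (t - 3)^2*(t^3 + 3*t^2) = t*(t - 3)^2*(t^2 + 3*t) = t*(t - 3)^2*(t + 3)*(t)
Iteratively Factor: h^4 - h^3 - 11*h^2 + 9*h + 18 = (h - 2)*(h^3 + h^2 - 9*h - 9) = (h - 2)*(h + 1)*(h^2 - 9) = (h - 3)*(h - 2)*(h + 1)*(h + 3)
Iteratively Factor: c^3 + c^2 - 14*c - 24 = (c + 3)*(c^2 - 2*c - 8) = (c - 4)*(c + 3)*(c + 2)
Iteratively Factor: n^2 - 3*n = (n - 3)*(n)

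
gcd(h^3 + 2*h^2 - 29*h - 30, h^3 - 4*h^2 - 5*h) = h^2 - 4*h - 5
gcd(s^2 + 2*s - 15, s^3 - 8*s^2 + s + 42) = s - 3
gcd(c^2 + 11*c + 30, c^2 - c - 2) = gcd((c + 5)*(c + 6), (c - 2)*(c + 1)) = 1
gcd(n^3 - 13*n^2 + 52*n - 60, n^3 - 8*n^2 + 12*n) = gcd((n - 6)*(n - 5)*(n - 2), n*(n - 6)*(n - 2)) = n^2 - 8*n + 12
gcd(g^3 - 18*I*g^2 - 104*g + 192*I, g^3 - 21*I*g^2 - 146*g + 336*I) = g^2 - 14*I*g - 48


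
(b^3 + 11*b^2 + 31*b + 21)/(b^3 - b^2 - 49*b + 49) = (b^2 + 4*b + 3)/(b^2 - 8*b + 7)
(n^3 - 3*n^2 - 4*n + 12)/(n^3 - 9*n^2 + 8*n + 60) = (n^2 - 5*n + 6)/(n^2 - 11*n + 30)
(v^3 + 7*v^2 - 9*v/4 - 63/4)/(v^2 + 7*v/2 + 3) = (2*v^2 + 11*v - 21)/(2*(v + 2))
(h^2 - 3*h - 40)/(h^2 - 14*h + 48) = (h + 5)/(h - 6)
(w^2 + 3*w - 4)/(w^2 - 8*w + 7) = (w + 4)/(w - 7)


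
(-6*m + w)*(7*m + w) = -42*m^2 + m*w + w^2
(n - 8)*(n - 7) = n^2 - 15*n + 56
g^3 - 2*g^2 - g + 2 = (g - 2)*(g - 1)*(g + 1)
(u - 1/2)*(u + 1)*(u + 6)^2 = u^4 + 25*u^3/2 + 83*u^2/2 + 12*u - 18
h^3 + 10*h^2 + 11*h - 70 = (h - 2)*(h + 5)*(h + 7)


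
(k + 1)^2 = k^2 + 2*k + 1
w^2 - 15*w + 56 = (w - 8)*(w - 7)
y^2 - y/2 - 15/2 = (y - 3)*(y + 5/2)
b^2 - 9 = (b - 3)*(b + 3)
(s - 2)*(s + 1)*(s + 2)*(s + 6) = s^4 + 7*s^3 + 2*s^2 - 28*s - 24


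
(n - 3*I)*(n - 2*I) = n^2 - 5*I*n - 6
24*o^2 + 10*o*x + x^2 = (4*o + x)*(6*o + x)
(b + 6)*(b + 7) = b^2 + 13*b + 42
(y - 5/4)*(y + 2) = y^2 + 3*y/4 - 5/2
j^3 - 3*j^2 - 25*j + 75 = (j - 5)*(j - 3)*(j + 5)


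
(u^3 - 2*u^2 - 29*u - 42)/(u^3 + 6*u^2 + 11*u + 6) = (u - 7)/(u + 1)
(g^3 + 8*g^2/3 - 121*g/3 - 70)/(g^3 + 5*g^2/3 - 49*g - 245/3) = (g - 6)/(g - 7)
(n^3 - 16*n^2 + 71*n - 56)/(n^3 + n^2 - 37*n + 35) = (n^2 - 15*n + 56)/(n^2 + 2*n - 35)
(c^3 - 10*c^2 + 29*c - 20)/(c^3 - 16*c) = (c^2 - 6*c + 5)/(c*(c + 4))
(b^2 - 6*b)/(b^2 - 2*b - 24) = b/(b + 4)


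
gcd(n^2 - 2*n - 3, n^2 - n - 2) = n + 1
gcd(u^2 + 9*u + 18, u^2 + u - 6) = u + 3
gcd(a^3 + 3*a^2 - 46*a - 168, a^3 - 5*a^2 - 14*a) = a - 7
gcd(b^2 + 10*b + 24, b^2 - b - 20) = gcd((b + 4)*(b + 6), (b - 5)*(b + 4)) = b + 4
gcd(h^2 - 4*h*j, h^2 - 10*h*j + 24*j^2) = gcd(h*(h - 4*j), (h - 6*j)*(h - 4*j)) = h - 4*j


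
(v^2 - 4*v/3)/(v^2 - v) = (v - 4/3)/(v - 1)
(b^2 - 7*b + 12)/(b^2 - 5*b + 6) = (b - 4)/(b - 2)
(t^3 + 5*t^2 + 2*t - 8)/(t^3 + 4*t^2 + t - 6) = (t + 4)/(t + 3)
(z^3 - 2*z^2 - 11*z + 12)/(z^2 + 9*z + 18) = (z^2 - 5*z + 4)/(z + 6)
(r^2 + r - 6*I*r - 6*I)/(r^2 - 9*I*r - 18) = (r + 1)/(r - 3*I)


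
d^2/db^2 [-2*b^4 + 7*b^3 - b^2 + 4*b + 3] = -24*b^2 + 42*b - 2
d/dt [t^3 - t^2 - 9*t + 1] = 3*t^2 - 2*t - 9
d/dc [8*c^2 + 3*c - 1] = 16*c + 3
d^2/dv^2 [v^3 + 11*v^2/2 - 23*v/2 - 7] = 6*v + 11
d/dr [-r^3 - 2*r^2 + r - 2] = -3*r^2 - 4*r + 1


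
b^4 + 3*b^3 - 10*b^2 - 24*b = b*(b - 3)*(b + 2)*(b + 4)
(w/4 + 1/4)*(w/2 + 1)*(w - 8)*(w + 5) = w^4/8 - 47*w^2/8 - 63*w/4 - 10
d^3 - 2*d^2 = d^2*(d - 2)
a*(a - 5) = a^2 - 5*a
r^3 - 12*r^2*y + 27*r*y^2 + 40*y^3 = (r - 8*y)*(r - 5*y)*(r + y)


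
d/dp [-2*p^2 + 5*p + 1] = 5 - 4*p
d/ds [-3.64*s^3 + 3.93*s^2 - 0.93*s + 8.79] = -10.92*s^2 + 7.86*s - 0.93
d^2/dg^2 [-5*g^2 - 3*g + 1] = -10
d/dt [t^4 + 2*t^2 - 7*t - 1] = 4*t^3 + 4*t - 7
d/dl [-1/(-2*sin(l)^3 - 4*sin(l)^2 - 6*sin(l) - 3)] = 2*(-4*sin(l) + 3*cos(l)^2 - 6)*cos(l)/(2*sin(l)^3 + 4*sin(l)^2 + 6*sin(l) + 3)^2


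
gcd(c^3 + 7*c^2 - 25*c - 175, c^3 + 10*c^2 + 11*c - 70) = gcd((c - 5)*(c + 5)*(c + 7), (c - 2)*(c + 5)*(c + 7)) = c^2 + 12*c + 35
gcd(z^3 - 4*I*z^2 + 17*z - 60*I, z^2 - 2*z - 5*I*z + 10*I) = z - 5*I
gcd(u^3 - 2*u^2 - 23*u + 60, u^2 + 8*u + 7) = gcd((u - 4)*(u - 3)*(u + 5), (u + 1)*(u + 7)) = 1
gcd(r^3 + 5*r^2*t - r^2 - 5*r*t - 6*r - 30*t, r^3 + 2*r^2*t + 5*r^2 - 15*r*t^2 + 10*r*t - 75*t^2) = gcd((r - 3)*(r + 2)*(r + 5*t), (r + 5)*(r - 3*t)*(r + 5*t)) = r + 5*t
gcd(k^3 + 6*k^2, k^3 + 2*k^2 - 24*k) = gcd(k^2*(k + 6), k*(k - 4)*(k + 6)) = k^2 + 6*k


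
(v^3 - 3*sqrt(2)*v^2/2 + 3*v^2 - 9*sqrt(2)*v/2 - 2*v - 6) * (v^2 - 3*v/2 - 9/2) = v^5 - 3*sqrt(2)*v^4/2 + 3*v^4/2 - 11*v^3 - 9*sqrt(2)*v^3/4 - 33*v^2/2 + 27*sqrt(2)*v^2/2 + 18*v + 81*sqrt(2)*v/4 + 27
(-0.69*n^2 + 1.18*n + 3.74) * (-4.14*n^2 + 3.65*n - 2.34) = 2.8566*n^4 - 7.4037*n^3 - 9.562*n^2 + 10.8898*n - 8.7516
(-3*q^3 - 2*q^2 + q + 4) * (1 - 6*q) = 18*q^4 + 9*q^3 - 8*q^2 - 23*q + 4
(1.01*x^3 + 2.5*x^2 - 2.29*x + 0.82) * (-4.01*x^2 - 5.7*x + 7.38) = -4.0501*x^5 - 15.782*x^4 + 2.3867*x^3 + 28.2148*x^2 - 21.5742*x + 6.0516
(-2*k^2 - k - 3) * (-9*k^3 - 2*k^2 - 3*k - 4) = 18*k^5 + 13*k^4 + 35*k^3 + 17*k^2 + 13*k + 12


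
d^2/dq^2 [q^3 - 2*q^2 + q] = 6*q - 4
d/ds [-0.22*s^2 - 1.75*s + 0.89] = -0.44*s - 1.75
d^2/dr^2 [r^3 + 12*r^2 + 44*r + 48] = 6*r + 24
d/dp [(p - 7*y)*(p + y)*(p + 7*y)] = 3*p^2 + 2*p*y - 49*y^2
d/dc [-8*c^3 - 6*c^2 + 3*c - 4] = -24*c^2 - 12*c + 3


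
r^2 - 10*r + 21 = (r - 7)*(r - 3)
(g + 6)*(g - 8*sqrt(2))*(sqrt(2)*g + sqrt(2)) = sqrt(2)*g^3 - 16*g^2 + 7*sqrt(2)*g^2 - 112*g + 6*sqrt(2)*g - 96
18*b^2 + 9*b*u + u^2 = (3*b + u)*(6*b + u)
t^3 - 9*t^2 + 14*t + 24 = (t - 6)*(t - 4)*(t + 1)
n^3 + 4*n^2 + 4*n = n*(n + 2)^2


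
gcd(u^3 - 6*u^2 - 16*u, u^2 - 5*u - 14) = u + 2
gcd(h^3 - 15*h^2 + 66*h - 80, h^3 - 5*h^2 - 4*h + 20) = h^2 - 7*h + 10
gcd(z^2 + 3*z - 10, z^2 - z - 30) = z + 5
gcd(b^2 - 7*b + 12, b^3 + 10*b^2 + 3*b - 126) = b - 3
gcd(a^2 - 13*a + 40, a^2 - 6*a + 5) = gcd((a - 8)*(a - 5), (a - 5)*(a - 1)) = a - 5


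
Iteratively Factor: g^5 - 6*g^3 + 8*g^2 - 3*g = (g + 3)*(g^4 - 3*g^3 + 3*g^2 - g) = (g - 1)*(g + 3)*(g^3 - 2*g^2 + g) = (g - 1)^2*(g + 3)*(g^2 - g) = g*(g - 1)^2*(g + 3)*(g - 1)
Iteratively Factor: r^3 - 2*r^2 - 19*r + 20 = (r - 5)*(r^2 + 3*r - 4) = (r - 5)*(r + 4)*(r - 1)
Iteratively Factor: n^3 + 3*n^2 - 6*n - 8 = (n - 2)*(n^2 + 5*n + 4) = (n - 2)*(n + 4)*(n + 1)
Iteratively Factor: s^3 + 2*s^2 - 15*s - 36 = (s + 3)*(s^2 - s - 12) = (s + 3)^2*(s - 4)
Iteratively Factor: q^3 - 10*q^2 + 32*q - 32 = (q - 4)*(q^2 - 6*q + 8) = (q - 4)*(q - 2)*(q - 4)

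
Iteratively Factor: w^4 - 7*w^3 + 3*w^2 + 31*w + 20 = (w + 1)*(w^3 - 8*w^2 + 11*w + 20) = (w - 4)*(w + 1)*(w^2 - 4*w - 5) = (w - 4)*(w + 1)^2*(w - 5)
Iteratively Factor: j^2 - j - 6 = (j - 3)*(j + 2)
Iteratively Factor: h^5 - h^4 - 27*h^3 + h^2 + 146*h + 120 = (h + 2)*(h^4 - 3*h^3 - 21*h^2 + 43*h + 60) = (h + 2)*(h + 4)*(h^3 - 7*h^2 + 7*h + 15) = (h - 3)*(h + 2)*(h + 4)*(h^2 - 4*h - 5) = (h - 3)*(h + 1)*(h + 2)*(h + 4)*(h - 5)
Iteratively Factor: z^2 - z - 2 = (z + 1)*(z - 2)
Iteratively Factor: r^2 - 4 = (r + 2)*(r - 2)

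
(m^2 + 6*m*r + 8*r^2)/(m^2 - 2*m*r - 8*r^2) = (-m - 4*r)/(-m + 4*r)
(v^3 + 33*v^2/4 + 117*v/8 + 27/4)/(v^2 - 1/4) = (8*v^3 + 66*v^2 + 117*v + 54)/(2*(4*v^2 - 1))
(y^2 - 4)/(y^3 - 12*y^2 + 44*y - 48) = (y + 2)/(y^2 - 10*y + 24)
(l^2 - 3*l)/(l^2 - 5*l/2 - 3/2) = 2*l/(2*l + 1)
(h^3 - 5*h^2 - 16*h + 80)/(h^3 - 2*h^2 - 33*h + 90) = (h^2 - 16)/(h^2 + 3*h - 18)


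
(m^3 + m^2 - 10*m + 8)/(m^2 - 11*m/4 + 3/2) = 4*(m^2 + 3*m - 4)/(4*m - 3)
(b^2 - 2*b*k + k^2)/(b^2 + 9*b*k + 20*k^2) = (b^2 - 2*b*k + k^2)/(b^2 + 9*b*k + 20*k^2)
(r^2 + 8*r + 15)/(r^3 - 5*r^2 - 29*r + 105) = (r + 3)/(r^2 - 10*r + 21)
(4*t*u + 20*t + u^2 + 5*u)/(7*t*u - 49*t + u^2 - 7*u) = (4*t*u + 20*t + u^2 + 5*u)/(7*t*u - 49*t + u^2 - 7*u)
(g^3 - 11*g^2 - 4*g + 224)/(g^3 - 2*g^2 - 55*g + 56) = (g^2 - 3*g - 28)/(g^2 + 6*g - 7)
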